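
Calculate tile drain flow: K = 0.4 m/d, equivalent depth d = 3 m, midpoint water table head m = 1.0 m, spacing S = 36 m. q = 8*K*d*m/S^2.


q = 8*K*d*m/S^2
q = 8*0.4*3*1.0/36^2
q = 9.6000 / 1296

0.0074 m/d


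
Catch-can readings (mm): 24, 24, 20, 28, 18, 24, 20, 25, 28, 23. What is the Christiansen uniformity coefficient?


mean = 23.400000 mm
MAD = 2.520000 mm
CU = (1 - 2.520000/23.400000)*100

89.2308 %


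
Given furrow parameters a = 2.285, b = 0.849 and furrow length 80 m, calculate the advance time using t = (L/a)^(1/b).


t = (L/a)^(1/b)
t = (80/2.285)^(1/0.849)
t = 35.010941^(1/0.849)

65.8947 min


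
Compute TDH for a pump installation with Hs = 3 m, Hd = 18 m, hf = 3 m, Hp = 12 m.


TDH = Hs + Hd + hf + Hp = 3 + 18 + 3 + 12 = 36

36 m


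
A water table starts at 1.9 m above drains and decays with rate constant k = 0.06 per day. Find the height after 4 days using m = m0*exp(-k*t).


m = m0 * exp(-k*t)
m = 1.9 * exp(-0.06 * 4)
m = 1.9 * exp(-0.2400)

1.4946 m


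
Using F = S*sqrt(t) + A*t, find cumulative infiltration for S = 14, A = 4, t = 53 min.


F = S*sqrt(t) + A*t
F = 14*sqrt(53) + 4*53
F = 14*7.280110 + 212

313.9215 mm


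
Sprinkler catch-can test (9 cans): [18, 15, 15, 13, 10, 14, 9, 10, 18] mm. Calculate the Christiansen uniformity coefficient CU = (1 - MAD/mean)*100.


mean = 13.555556 mm
MAD = 2.716049 mm
CU = (1 - 2.716049/13.555556)*100

79.9636 %


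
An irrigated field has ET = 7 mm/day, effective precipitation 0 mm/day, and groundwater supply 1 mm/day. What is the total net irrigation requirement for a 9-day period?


Daily deficit = ET - Pe - GW = 7 - 0 - 1 = 6 mm/day
NIR = 6 * 9 = 54 mm

54.0000 mm


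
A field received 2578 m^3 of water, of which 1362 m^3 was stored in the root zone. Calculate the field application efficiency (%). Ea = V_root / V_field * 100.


Ea = V_root / V_field * 100 = 1362 / 2578 * 100 = 52.8317%

52.8317 %


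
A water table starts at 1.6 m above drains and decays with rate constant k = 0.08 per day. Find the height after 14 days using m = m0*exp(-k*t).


m = m0 * exp(-k*t)
m = 1.6 * exp(-0.08 * 14)
m = 1.6 * exp(-1.1200)

0.5220 m


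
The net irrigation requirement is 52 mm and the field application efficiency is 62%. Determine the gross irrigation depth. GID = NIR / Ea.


Ea = 62% = 0.62
GID = NIR / Ea = 52 / 0.62 = 83.8710 mm

83.8710 mm


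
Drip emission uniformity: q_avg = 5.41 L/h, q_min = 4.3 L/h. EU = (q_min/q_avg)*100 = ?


EU = (q_min/q_avg)*100 = (4.3/5.41)*100 = 79.4824%

79.4824 %


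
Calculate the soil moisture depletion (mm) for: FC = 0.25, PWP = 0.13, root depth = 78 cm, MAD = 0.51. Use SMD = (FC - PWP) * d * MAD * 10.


SMD = (FC - PWP) * d * MAD * 10
SMD = (0.25 - 0.13) * 78 * 0.51 * 10
SMD = 0.1200 * 78 * 0.51 * 10

47.7360 mm


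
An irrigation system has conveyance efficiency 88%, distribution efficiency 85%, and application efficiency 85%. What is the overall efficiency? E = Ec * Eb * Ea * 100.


Ec = 0.88, Eb = 0.85, Ea = 0.85
E = 0.88 * 0.85 * 0.85 * 100 = 63.5800%

63.5800 %


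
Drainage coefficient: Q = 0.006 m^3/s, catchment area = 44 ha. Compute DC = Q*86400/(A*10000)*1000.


DC = Q * 86400 / (A * 10000) * 1000
DC = 0.006 * 86400 / (44 * 10000) * 1000
DC = 518400.0000 / 440000

1.1782 mm/day


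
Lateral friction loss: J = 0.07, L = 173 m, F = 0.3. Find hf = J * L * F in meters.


hf = J * L * F = 0.07 * 173 * 0.3 = 3.6330 m

3.6330 m


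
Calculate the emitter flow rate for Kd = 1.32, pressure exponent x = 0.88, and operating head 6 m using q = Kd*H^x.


q = Kd * H^x = 1.32 * 6^0.88 = 1.32 * 4.839195

6.3877 L/h


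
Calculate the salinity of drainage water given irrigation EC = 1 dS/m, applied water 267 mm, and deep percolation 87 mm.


EC_dw = EC_iw * D_iw / D_dw
EC_dw = 1 * 267 / 87
EC_dw = 267 / 87

3.0690 dS/m


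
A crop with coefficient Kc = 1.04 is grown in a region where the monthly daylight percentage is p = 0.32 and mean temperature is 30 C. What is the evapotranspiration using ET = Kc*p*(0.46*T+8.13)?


ET = Kc * p * (0.46*T + 8.13)
ET = 1.04 * 0.32 * (0.46*30 + 8.13)
ET = 1.04 * 0.32 * 21.9300

7.2983 mm/day


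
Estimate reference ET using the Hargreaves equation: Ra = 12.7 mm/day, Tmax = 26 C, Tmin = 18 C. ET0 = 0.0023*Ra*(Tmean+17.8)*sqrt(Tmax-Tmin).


Tmean = (Tmax + Tmin)/2 = (26 + 18)/2 = 22.0
ET0 = 0.0023 * 12.7 * (22.0 + 17.8) * sqrt(26 - 18)
ET0 = 0.0023 * 12.7 * 39.8 * 2.828427

3.2882 mm/day


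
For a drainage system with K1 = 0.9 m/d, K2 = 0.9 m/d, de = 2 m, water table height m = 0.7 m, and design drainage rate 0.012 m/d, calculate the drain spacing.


S^2 = 8*K2*de*m/q + 4*K1*m^2/q
S^2 = 8*0.9*2*0.7/0.012 + 4*0.9*0.7^2/0.012
S = sqrt(987.0000)

31.4166 m


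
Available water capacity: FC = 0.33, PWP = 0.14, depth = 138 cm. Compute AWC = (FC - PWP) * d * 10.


AWC = (FC - PWP) * d * 10
AWC = (0.33 - 0.14) * 138 * 10
AWC = 0.1900 * 138 * 10

262.2000 mm


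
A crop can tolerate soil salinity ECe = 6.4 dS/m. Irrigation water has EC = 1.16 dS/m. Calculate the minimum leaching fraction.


LR = ECiw / (5*ECe - ECiw)
LR = 1.16 / (5*6.4 - 1.16)
LR = 1.16 / 30.8400

0.0376


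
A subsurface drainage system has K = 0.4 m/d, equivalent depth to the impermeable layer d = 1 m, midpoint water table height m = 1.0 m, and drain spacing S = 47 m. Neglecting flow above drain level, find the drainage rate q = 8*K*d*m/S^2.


q = 8*K*d*m/S^2
q = 8*0.4*1*1.0/47^2
q = 3.2000 / 2209

0.0014 m/d


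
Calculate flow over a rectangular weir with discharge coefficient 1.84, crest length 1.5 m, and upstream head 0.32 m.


Q = C * L * H^(3/2) = 1.84 * 1.5 * 0.32^1.5 = 1.84 * 1.5 * 0.181019

0.4996 m^3/s


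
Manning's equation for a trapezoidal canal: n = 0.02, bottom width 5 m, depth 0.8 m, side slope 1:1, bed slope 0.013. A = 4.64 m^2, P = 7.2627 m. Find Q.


R = A/P = 4.64/7.2627 = 0.638881
Q = (1/0.02) * 4.64 * 0.638881^(2/3) * 0.013^0.5

19.6218 m^3/s


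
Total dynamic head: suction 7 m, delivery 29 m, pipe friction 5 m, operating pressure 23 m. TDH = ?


TDH = Hs + Hd + hf + Hp = 7 + 29 + 5 + 23 = 64

64 m


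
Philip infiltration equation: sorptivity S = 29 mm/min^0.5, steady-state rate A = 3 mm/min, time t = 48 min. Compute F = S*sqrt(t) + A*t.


F = S*sqrt(t) + A*t
F = 29*sqrt(48) + 3*48
F = 29*6.928203 + 144

344.9179 mm


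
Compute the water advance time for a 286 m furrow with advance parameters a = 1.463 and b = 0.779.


t = (L/a)^(1/b)
t = (286/1.463)^(1/0.779)
t = 195.488722^(1/0.779)

873.1848 min


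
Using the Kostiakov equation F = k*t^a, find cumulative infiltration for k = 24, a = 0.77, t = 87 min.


F = k * t^a = 24 * 87^0.77
F = 24 * 31.147976

747.5514 mm


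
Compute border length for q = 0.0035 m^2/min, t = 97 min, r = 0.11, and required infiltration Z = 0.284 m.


L = q*t/((1+r)*Z)
L = 0.0035*97/((1+0.11)*0.284)
L = 0.3395/0.31524

1.0770 m


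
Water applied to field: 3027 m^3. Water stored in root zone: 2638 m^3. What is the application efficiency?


Ea = V_root / V_field * 100 = 2638 / 3027 * 100 = 87.1490%

87.1490 %


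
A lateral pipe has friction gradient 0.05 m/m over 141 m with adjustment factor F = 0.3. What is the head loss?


hf = J * L * F = 0.05 * 141 * 0.3 = 2.1150 m

2.1150 m


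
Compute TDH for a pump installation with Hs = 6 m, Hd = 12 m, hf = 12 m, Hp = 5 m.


TDH = Hs + Hd + hf + Hp = 6 + 12 + 12 + 5 = 35

35 m


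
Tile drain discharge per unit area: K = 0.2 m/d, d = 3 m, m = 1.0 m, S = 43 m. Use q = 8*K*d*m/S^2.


q = 8*K*d*m/S^2
q = 8*0.2*3*1.0/43^2
q = 4.8000 / 1849

0.0026 m/d


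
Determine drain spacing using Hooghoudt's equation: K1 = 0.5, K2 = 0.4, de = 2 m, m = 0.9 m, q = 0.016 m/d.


S^2 = 8*K2*de*m/q + 4*K1*m^2/q
S^2 = 8*0.4*2*0.9/0.016 + 4*0.5*0.9^2/0.016
S = sqrt(461.2500)

21.4767 m


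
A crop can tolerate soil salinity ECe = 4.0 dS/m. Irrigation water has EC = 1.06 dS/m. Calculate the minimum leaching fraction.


LR = ECiw / (5*ECe - ECiw)
LR = 1.06 / (5*4.0 - 1.06)
LR = 1.06 / 18.9400

0.0560


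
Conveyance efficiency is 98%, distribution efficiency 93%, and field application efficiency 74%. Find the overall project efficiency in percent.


Ec = 0.98, Eb = 0.93, Ea = 0.74
E = 0.98 * 0.93 * 0.74 * 100 = 67.4436%

67.4436 %


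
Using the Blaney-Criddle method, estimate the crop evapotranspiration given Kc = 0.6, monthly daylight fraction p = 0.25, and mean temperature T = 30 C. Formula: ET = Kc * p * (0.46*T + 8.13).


ET = Kc * p * (0.46*T + 8.13)
ET = 0.6 * 0.25 * (0.46*30 + 8.13)
ET = 0.6 * 0.25 * 21.9300

3.2895 mm/day


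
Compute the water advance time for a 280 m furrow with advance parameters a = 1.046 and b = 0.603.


t = (L/a)^(1/b)
t = (280/1.046)^(1/0.603)
t = 267.686424^(1/0.603)

10614.8617 min


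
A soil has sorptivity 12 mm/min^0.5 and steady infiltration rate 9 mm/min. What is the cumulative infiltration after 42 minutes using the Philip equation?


F = S*sqrt(t) + A*t
F = 12*sqrt(42) + 9*42
F = 12*6.480741 + 378

455.7689 mm


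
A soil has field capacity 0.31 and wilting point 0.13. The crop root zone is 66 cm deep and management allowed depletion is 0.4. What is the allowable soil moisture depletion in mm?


SMD = (FC - PWP) * d * MAD * 10
SMD = (0.31 - 0.13) * 66 * 0.4 * 10
SMD = 0.1800 * 66 * 0.4 * 10

47.5200 mm


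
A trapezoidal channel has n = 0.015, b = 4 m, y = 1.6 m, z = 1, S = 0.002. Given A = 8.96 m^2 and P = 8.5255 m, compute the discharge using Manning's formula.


R = A/P = 8.96/8.5255 = 1.050965
Q = (1/0.015) * 8.96 * 1.050965^(2/3) * 0.002^0.5

27.6137 m^3/s


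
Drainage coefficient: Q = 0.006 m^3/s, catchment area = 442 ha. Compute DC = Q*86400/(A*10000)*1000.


DC = Q * 86400 / (A * 10000) * 1000
DC = 0.006 * 86400 / (442 * 10000) * 1000
DC = 518400.0000 / 4420000

0.1173 mm/day


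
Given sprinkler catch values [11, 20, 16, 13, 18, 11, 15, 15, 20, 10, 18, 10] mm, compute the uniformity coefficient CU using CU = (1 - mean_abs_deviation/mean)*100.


mean = 14.750000 mm
MAD = 3.125000 mm
CU = (1 - 3.125000/14.750000)*100

78.8136 %


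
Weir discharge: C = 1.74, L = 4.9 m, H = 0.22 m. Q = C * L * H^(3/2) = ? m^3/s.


Q = C * L * H^(3/2) = 1.74 * 4.9 * 0.22^1.5 = 1.74 * 4.9 * 0.103189

0.8798 m^3/s


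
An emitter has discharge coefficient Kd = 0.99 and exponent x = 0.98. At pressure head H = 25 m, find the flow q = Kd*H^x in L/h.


q = Kd * H^x = 0.99 * 25^0.98 = 0.99 * 23.441274

23.2069 L/h


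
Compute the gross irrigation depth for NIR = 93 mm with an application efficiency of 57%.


Ea = 57% = 0.57
GID = NIR / Ea = 93 / 0.57 = 163.1579 mm

163.1579 mm


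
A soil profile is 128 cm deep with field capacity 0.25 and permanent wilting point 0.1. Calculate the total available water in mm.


AWC = (FC - PWP) * d * 10
AWC = (0.25 - 0.1) * 128 * 10
AWC = 0.1500 * 128 * 10

192.0000 mm


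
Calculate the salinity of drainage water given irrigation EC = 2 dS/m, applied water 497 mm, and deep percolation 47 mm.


EC_dw = EC_iw * D_iw / D_dw
EC_dw = 2 * 497 / 47
EC_dw = 994 / 47

21.1489 dS/m


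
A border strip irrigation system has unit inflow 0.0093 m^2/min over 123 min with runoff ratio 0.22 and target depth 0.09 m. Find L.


L = q*t/((1+r)*Z)
L = 0.0093*123/((1+0.22)*0.09)
L = 1.1439/0.1098

10.4180 m


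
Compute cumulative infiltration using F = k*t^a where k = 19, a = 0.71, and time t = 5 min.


F = k * t^a = 19 * 5^0.71
F = 19 * 3.135225

59.5693 mm


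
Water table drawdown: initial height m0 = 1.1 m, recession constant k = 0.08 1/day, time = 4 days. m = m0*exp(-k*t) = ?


m = m0 * exp(-k*t)
m = 1.1 * exp(-0.08 * 4)
m = 1.1 * exp(-0.3200)

0.7988 m


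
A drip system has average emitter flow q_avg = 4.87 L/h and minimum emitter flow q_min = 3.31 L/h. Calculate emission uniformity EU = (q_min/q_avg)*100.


EU = (q_min/q_avg)*100 = (3.31/4.87)*100 = 67.9671%

67.9671 %


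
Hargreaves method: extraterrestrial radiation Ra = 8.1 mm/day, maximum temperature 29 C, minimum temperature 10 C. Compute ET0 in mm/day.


Tmean = (Tmax + Tmin)/2 = (29 + 10)/2 = 19.5
ET0 = 0.0023 * 8.1 * (19.5 + 17.8) * sqrt(29 - 10)
ET0 = 0.0023 * 8.1 * 37.3 * 4.358899

3.0290 mm/day


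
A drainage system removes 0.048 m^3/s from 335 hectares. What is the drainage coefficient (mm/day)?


DC = Q * 86400 / (A * 10000) * 1000
DC = 0.048 * 86400 / (335 * 10000) * 1000
DC = 4147200.0000 / 3350000

1.2380 mm/day


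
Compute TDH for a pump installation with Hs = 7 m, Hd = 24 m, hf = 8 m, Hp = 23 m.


TDH = Hs + Hd + hf + Hp = 7 + 24 + 8 + 23 = 62

62 m


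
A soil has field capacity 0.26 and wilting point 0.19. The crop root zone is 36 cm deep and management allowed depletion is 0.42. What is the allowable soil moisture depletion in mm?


SMD = (FC - PWP) * d * MAD * 10
SMD = (0.26 - 0.19) * 36 * 0.42 * 10
SMD = 0.0700 * 36 * 0.42 * 10

10.5840 mm


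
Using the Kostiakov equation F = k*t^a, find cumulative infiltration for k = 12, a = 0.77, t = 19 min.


F = k * t^a = 12 * 19^0.77
F = 12 * 9.652510

115.8301 mm


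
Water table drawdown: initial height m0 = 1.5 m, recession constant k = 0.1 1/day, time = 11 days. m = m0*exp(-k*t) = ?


m = m0 * exp(-k*t)
m = 1.5 * exp(-0.1 * 11)
m = 1.5 * exp(-1.1000)

0.4993 m


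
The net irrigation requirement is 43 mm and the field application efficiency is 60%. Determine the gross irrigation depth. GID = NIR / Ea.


Ea = 60% = 0.6
GID = NIR / Ea = 43 / 0.6 = 71.6667 mm

71.6667 mm


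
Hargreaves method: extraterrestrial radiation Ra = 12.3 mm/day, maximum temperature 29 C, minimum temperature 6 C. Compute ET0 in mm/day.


Tmean = (Tmax + Tmin)/2 = (29 + 6)/2 = 17.5
ET0 = 0.0023 * 12.3 * (17.5 + 17.8) * sqrt(29 - 6)
ET0 = 0.0023 * 12.3 * 35.3 * 4.795832

4.7893 mm/day


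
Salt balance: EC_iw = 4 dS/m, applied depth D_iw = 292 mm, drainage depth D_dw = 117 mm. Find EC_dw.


EC_dw = EC_iw * D_iw / D_dw
EC_dw = 4 * 292 / 117
EC_dw = 1168 / 117

9.9829 dS/m


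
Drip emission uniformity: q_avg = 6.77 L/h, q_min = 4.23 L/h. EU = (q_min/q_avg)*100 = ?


EU = (q_min/q_avg)*100 = (4.23/6.77)*100 = 62.4815%

62.4815 %


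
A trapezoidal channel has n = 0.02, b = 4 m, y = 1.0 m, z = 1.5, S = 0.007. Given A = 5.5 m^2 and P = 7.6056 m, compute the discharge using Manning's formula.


R = A/P = 5.5/7.6056 = 0.723151
Q = (1/0.02) * 5.5 * 0.723151^(2/3) * 0.007^0.5

18.5368 m^3/s


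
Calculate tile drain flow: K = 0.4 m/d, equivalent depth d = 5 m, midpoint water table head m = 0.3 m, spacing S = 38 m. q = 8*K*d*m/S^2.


q = 8*K*d*m/S^2
q = 8*0.4*5*0.3/38^2
q = 4.8000 / 1444

0.0033 m/d


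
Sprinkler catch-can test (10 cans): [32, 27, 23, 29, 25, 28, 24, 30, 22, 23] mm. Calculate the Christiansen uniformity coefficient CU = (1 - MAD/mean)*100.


mean = 26.300000 mm
MAD = 2.900000 mm
CU = (1 - 2.900000/26.300000)*100

88.9734 %


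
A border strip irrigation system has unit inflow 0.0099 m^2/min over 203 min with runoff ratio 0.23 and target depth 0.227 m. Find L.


L = q*t/((1+r)*Z)
L = 0.0099*203/((1+0.23)*0.227)
L = 2.0097/0.27921

7.1978 m


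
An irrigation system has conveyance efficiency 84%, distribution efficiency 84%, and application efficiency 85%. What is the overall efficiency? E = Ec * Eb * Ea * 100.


Ec = 0.84, Eb = 0.84, Ea = 0.85
E = 0.84 * 0.84 * 0.85 * 100 = 59.9760%

59.9760 %


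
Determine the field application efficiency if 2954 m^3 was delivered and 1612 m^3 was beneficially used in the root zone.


Ea = V_root / V_field * 100 = 1612 / 2954 * 100 = 54.5701%

54.5701 %


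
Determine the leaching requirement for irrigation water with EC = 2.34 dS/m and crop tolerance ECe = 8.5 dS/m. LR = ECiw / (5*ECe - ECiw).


LR = ECiw / (5*ECe - ECiw)
LR = 2.34 / (5*8.5 - 2.34)
LR = 2.34 / 40.1600

0.0583


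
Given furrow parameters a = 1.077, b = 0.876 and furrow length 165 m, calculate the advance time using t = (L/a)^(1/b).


t = (L/a)^(1/b)
t = (165/1.077)^(1/0.876)
t = 153.203343^(1/0.876)

312.3190 min


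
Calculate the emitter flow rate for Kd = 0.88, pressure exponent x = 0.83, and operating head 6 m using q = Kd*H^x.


q = Kd * H^x = 0.88 * 6^0.83 = 0.88 * 4.424514

3.8936 L/h


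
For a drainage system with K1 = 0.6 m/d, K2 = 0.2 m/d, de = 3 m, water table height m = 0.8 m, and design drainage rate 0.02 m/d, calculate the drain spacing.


S^2 = 8*K2*de*m/q + 4*K1*m^2/q
S^2 = 8*0.2*3*0.8/0.02 + 4*0.6*0.8^2/0.02
S = sqrt(268.8000)

16.3951 m


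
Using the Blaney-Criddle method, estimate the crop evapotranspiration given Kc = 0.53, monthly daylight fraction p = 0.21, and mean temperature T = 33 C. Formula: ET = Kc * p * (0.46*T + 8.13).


ET = Kc * p * (0.46*T + 8.13)
ET = 0.53 * 0.21 * (0.46*33 + 8.13)
ET = 0.53 * 0.21 * 23.3100

2.5944 mm/day


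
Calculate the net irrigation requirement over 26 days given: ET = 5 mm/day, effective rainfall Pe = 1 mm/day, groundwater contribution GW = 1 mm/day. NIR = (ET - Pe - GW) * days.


Daily deficit = ET - Pe - GW = 5 - 1 - 1 = 3 mm/day
NIR = 3 * 26 = 78 mm

78.0000 mm


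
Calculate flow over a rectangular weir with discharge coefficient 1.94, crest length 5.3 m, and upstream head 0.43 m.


Q = C * L * H^(3/2) = 1.94 * 5.3 * 0.43^1.5 = 1.94 * 5.3 * 0.281970

2.8992 m^3/s


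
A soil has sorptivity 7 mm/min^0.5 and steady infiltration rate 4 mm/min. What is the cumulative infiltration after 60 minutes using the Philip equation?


F = S*sqrt(t) + A*t
F = 7*sqrt(60) + 4*60
F = 7*7.745967 + 240

294.2218 mm


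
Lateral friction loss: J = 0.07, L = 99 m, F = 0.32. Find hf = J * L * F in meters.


hf = J * L * F = 0.07 * 99 * 0.32 = 2.2176 m

2.2176 m


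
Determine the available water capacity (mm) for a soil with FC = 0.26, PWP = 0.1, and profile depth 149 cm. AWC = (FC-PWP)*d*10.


AWC = (FC - PWP) * d * 10
AWC = (0.26 - 0.1) * 149 * 10
AWC = 0.1600 * 149 * 10

238.4000 mm


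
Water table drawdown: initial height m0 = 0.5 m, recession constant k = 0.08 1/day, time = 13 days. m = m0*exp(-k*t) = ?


m = m0 * exp(-k*t)
m = 0.5 * exp(-0.08 * 13)
m = 0.5 * exp(-1.0400)

0.1767 m


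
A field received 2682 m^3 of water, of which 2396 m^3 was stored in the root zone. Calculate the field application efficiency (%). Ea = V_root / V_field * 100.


Ea = V_root / V_field * 100 = 2396 / 2682 * 100 = 89.3363%

89.3363 %


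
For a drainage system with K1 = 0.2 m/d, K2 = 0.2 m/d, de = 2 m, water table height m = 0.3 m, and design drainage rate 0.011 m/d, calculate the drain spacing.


S^2 = 8*K2*de*m/q + 4*K1*m^2/q
S^2 = 8*0.2*2*0.3/0.011 + 4*0.2*0.3^2/0.011
S = sqrt(93.8182)

9.6860 m


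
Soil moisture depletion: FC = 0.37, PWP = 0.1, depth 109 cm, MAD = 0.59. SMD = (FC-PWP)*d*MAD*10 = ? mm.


SMD = (FC - PWP) * d * MAD * 10
SMD = (0.37 - 0.1) * 109 * 0.59 * 10
SMD = 0.2700 * 109 * 0.59 * 10

173.6370 mm


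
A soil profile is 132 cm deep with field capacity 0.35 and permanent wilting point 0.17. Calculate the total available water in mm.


AWC = (FC - PWP) * d * 10
AWC = (0.35 - 0.17) * 132 * 10
AWC = 0.1800 * 132 * 10

237.6000 mm


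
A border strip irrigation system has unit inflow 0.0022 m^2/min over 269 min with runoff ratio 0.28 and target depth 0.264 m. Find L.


L = q*t/((1+r)*Z)
L = 0.0022*269/((1+0.28)*0.264)
L = 0.5918/0.33792

1.7513 m


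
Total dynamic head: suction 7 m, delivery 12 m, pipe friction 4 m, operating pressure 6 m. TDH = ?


TDH = Hs + Hd + hf + Hp = 7 + 12 + 4 + 6 = 29

29 m


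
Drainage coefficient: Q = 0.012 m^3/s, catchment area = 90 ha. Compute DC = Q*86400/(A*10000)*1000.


DC = Q * 86400 / (A * 10000) * 1000
DC = 0.012 * 86400 / (90 * 10000) * 1000
DC = 1036800.0000 / 900000

1.1520 mm/day


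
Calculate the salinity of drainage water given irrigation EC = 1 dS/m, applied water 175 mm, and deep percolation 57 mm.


EC_dw = EC_iw * D_iw / D_dw
EC_dw = 1 * 175 / 57
EC_dw = 175 / 57

3.0702 dS/m


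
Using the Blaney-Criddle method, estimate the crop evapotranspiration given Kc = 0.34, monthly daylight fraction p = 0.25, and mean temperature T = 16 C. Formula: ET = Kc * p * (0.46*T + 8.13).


ET = Kc * p * (0.46*T + 8.13)
ET = 0.34 * 0.25 * (0.46*16 + 8.13)
ET = 0.34 * 0.25 * 15.4900

1.3167 mm/day


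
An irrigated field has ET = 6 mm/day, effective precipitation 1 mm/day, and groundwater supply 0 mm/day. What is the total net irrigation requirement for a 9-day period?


Daily deficit = ET - Pe - GW = 6 - 1 - 0 = 5 mm/day
NIR = 5 * 9 = 45 mm

45.0000 mm


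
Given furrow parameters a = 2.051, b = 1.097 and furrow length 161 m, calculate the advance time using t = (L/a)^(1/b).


t = (L/a)^(1/b)
t = (161/2.051)^(1/1.097)
t = 78.498294^(1/1.097)

53.3717 min


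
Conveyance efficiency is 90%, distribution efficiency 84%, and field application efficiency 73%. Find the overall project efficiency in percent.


Ec = 0.9, Eb = 0.84, Ea = 0.73
E = 0.9 * 0.84 * 0.73 * 100 = 55.1880%

55.1880 %


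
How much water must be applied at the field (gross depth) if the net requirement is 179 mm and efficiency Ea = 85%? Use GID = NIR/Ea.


Ea = 85% = 0.85
GID = NIR / Ea = 179 / 0.85 = 210.5882 mm

210.5882 mm


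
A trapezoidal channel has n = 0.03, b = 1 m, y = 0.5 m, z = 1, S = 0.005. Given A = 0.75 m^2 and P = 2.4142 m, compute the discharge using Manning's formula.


R = A/P = 0.75/2.4142 = 0.310662
Q = (1/0.03) * 0.75 * 0.310662^(2/3) * 0.005^0.5

0.8109 m^3/s


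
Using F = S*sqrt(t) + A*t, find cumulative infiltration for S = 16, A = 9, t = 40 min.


F = S*sqrt(t) + A*t
F = 16*sqrt(40) + 9*40
F = 16*6.324555 + 360

461.1929 mm


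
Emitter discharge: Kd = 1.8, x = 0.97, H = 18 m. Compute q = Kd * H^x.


q = Kd * H^x = 1.8 * 18^0.97 = 1.8 * 16.504954

29.7089 L/h


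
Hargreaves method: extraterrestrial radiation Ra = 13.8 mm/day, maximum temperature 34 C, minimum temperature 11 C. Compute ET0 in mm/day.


Tmean = (Tmax + Tmin)/2 = (34 + 11)/2 = 22.5
ET0 = 0.0023 * 13.8 * (22.5 + 17.8) * sqrt(34 - 11)
ET0 = 0.0023 * 13.8 * 40.3 * 4.795832

6.1345 mm/day


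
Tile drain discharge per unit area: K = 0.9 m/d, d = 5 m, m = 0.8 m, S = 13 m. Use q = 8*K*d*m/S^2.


q = 8*K*d*m/S^2
q = 8*0.9*5*0.8/13^2
q = 28.8000 / 169

0.1704 m/d


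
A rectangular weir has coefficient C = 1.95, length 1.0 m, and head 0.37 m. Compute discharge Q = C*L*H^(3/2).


Q = C * L * H^(3/2) = 1.95 * 1.0 * 0.37^1.5 = 1.95 * 1.0 * 0.225062

0.4389 m^3/s


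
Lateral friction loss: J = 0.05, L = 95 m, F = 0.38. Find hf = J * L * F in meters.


hf = J * L * F = 0.05 * 95 * 0.38 = 1.8050 m

1.8050 m


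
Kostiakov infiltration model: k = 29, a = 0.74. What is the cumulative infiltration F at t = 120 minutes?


F = k * t^a = 29 * 120^0.74
F = 29 * 34.561622

1002.2870 mm


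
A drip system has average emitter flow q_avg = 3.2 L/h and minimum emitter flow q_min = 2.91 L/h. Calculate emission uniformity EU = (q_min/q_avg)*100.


EU = (q_min/q_avg)*100 = (2.91/3.2)*100 = 90.9375%

90.9375 %


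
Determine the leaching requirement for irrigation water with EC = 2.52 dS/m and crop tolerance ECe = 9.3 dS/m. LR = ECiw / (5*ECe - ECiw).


LR = ECiw / (5*ECe - ECiw)
LR = 2.52 / (5*9.3 - 2.52)
LR = 2.52 / 43.9800

0.0573


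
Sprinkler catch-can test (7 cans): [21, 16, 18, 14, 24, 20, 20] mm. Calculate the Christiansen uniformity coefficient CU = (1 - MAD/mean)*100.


mean = 19.000000 mm
MAD = 2.571429 mm
CU = (1 - 2.571429/19.000000)*100

86.4662 %


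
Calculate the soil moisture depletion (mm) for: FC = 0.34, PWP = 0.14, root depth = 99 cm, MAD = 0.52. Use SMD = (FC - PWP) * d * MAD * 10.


SMD = (FC - PWP) * d * MAD * 10
SMD = (0.34 - 0.14) * 99 * 0.52 * 10
SMD = 0.2000 * 99 * 0.52 * 10

102.9600 mm


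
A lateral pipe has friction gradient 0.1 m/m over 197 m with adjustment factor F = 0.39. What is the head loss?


hf = J * L * F = 0.1 * 197 * 0.39 = 7.6830 m

7.6830 m


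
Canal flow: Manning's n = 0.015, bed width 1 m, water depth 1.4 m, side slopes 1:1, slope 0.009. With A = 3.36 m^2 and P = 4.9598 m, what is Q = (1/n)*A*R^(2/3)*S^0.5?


R = A/P = 3.36/4.9598 = 0.677447
Q = (1/0.015) * 3.36 * 0.677447^(2/3) * 0.009^0.5

16.3915 m^3/s


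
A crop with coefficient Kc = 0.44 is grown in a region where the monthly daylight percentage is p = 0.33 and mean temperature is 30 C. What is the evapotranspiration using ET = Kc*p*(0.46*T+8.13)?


ET = Kc * p * (0.46*T + 8.13)
ET = 0.44 * 0.33 * (0.46*30 + 8.13)
ET = 0.44 * 0.33 * 21.9300

3.1842 mm/day


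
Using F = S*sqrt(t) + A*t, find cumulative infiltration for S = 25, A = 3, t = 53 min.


F = S*sqrt(t) + A*t
F = 25*sqrt(53) + 3*53
F = 25*7.280110 + 159

341.0027 mm


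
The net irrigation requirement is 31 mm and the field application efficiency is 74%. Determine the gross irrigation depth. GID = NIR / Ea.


Ea = 74% = 0.74
GID = NIR / Ea = 31 / 0.74 = 41.8919 mm

41.8919 mm


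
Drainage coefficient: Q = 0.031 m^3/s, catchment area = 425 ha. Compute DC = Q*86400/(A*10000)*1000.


DC = Q * 86400 / (A * 10000) * 1000
DC = 0.031 * 86400 / (425 * 10000) * 1000
DC = 2678400.0000 / 4250000

0.6302 mm/day


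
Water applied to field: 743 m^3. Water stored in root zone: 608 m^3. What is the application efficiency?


Ea = V_root / V_field * 100 = 608 / 743 * 100 = 81.8304%

81.8304 %


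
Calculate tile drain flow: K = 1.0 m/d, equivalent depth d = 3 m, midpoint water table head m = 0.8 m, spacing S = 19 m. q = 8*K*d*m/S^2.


q = 8*K*d*m/S^2
q = 8*1.0*3*0.8/19^2
q = 19.2000 / 361

0.0532 m/d


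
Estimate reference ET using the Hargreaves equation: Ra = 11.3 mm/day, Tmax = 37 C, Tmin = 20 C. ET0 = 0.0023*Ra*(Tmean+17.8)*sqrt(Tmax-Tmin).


Tmean = (Tmax + Tmin)/2 = (37 + 20)/2 = 28.5
ET0 = 0.0023 * 11.3 * (28.5 + 17.8) * sqrt(37 - 20)
ET0 = 0.0023 * 11.3 * 46.3 * 4.123106

4.9615 mm/day


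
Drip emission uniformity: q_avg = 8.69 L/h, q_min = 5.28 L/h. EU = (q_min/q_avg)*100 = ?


EU = (q_min/q_avg)*100 = (5.28/8.69)*100 = 60.7595%

60.7595 %


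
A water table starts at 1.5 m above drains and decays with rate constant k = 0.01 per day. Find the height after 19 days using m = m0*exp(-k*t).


m = m0 * exp(-k*t)
m = 1.5 * exp(-0.01 * 19)
m = 1.5 * exp(-0.1900)

1.2404 m


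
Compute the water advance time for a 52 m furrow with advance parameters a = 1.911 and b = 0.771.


t = (L/a)^(1/b)
t = (52/1.911)^(1/0.771)
t = 27.210884^(1/0.771)

72.5914 min


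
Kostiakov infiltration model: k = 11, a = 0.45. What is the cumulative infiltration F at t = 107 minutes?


F = k * t^a = 11 * 107^0.45
F = 11 * 8.188846

90.0773 mm


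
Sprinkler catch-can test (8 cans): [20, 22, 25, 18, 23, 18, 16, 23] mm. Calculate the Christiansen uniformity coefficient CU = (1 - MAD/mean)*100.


mean = 20.625000 mm
MAD = 2.625000 mm
CU = (1 - 2.625000/20.625000)*100

87.2727 %


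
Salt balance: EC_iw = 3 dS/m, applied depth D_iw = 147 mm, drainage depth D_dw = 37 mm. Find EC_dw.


EC_dw = EC_iw * D_iw / D_dw
EC_dw = 3 * 147 / 37
EC_dw = 441 / 37

11.9189 dS/m


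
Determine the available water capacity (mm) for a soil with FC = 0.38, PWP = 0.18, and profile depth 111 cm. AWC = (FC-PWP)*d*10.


AWC = (FC - PWP) * d * 10
AWC = (0.38 - 0.18) * 111 * 10
AWC = 0.2000 * 111 * 10

222.0000 mm


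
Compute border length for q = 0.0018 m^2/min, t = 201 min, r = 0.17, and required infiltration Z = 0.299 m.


L = q*t/((1+r)*Z)
L = 0.0018*201/((1+0.17)*0.299)
L = 0.3618/0.34983

1.0342 m


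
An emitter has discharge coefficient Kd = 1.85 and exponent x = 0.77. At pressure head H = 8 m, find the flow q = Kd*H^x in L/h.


q = Kd * H^x = 1.85 * 8^0.77 = 1.85 * 4.958831

9.1738 L/h


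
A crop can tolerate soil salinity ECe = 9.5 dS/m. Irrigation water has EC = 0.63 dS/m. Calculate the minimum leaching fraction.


LR = ECiw / (5*ECe - ECiw)
LR = 0.63 / (5*9.5 - 0.63)
LR = 0.63 / 46.8700

0.0134


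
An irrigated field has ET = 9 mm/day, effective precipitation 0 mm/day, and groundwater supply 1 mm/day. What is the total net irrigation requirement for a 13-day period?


Daily deficit = ET - Pe - GW = 9 - 0 - 1 = 8 mm/day
NIR = 8 * 13 = 104 mm

104.0000 mm


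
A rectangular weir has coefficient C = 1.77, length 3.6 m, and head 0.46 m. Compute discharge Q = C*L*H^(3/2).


Q = C * L * H^(3/2) = 1.77 * 3.6 * 0.46^1.5 = 1.77 * 3.6 * 0.311987

1.9880 m^3/s


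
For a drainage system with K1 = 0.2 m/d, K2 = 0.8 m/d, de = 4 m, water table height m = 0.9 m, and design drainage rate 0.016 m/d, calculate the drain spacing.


S^2 = 8*K2*de*m/q + 4*K1*m^2/q
S^2 = 8*0.8*4*0.9/0.016 + 4*0.2*0.9^2/0.016
S = sqrt(1480.5000)

38.4773 m


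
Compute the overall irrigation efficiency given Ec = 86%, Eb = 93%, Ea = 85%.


Ec = 0.86, Eb = 0.93, Ea = 0.85
E = 0.86 * 0.93 * 0.85 * 100 = 67.9830%

67.9830 %


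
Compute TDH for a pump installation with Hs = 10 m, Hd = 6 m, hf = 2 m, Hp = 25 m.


TDH = Hs + Hd + hf + Hp = 10 + 6 + 2 + 25 = 43

43 m


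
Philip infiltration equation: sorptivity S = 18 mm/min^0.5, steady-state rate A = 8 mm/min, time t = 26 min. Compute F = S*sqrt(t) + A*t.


F = S*sqrt(t) + A*t
F = 18*sqrt(26) + 8*26
F = 18*5.099020 + 208

299.7824 mm


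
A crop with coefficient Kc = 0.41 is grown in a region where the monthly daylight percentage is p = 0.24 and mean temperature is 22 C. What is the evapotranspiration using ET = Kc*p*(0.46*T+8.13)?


ET = Kc * p * (0.46*T + 8.13)
ET = 0.41 * 0.24 * (0.46*22 + 8.13)
ET = 0.41 * 0.24 * 18.2500

1.7958 mm/day


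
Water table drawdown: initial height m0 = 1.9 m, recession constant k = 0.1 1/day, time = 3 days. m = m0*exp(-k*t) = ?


m = m0 * exp(-k*t)
m = 1.9 * exp(-0.1 * 3)
m = 1.9 * exp(-0.3000)

1.4076 m


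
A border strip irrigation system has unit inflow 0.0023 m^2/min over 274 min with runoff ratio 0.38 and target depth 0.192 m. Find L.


L = q*t/((1+r)*Z)
L = 0.0023*274/((1+0.38)*0.192)
L = 0.6302/0.26496

2.3785 m


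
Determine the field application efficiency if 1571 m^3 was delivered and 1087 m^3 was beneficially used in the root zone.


Ea = V_root / V_field * 100 = 1087 / 1571 * 100 = 69.1916%

69.1916 %


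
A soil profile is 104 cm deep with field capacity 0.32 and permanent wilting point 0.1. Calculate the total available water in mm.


AWC = (FC - PWP) * d * 10
AWC = (0.32 - 0.1) * 104 * 10
AWC = 0.2200 * 104 * 10

228.8000 mm


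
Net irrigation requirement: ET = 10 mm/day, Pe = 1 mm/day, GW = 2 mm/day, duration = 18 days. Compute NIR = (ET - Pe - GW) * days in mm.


Daily deficit = ET - Pe - GW = 10 - 1 - 2 = 7 mm/day
NIR = 7 * 18 = 126 mm

126.0000 mm


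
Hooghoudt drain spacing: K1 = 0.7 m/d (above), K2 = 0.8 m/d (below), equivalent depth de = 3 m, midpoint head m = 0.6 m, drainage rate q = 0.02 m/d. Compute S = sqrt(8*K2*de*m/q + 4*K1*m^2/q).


S^2 = 8*K2*de*m/q + 4*K1*m^2/q
S^2 = 8*0.8*3*0.6/0.02 + 4*0.7*0.6^2/0.02
S = sqrt(626.4000)

25.0280 m


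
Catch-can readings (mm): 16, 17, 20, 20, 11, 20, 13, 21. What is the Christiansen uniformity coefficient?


mean = 17.250000 mm
MAD = 3.000000 mm
CU = (1 - 3.000000/17.250000)*100

82.6087 %


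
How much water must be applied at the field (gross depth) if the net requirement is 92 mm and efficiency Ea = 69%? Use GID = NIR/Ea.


Ea = 69% = 0.69
GID = NIR / Ea = 92 / 0.69 = 133.3333 mm

133.3333 mm


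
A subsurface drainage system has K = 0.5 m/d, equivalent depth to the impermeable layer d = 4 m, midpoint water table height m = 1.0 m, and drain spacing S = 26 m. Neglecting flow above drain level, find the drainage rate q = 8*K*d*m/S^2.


q = 8*K*d*m/S^2
q = 8*0.5*4*1.0/26^2
q = 16.0000 / 676

0.0237 m/d


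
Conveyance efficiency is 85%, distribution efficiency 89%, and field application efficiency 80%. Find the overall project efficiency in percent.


Ec = 0.85, Eb = 0.89, Ea = 0.8
E = 0.85 * 0.89 * 0.8 * 100 = 60.5200%

60.5200 %


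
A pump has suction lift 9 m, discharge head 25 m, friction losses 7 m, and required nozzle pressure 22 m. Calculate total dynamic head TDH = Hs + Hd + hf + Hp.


TDH = Hs + Hd + hf + Hp = 9 + 25 + 7 + 22 = 63

63 m


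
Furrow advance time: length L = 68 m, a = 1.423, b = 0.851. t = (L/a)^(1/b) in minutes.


t = (L/a)^(1/b)
t = (68/1.423)^(1/0.851)
t = 47.786367^(1/0.851)

94.0438 min


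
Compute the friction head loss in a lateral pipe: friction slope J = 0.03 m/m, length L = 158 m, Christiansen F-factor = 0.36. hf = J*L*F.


hf = J * L * F = 0.03 * 158 * 0.36 = 1.7064 m

1.7064 m


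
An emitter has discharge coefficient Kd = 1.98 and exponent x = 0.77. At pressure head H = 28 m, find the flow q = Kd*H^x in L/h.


q = Kd * H^x = 1.98 * 28^0.77 = 1.98 * 13.011030

25.7618 L/h


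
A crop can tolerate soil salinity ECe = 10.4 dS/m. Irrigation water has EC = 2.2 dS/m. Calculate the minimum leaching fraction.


LR = ECiw / (5*ECe - ECiw)
LR = 2.2 / (5*10.4 - 2.2)
LR = 2.2 / 49.8000

0.0442


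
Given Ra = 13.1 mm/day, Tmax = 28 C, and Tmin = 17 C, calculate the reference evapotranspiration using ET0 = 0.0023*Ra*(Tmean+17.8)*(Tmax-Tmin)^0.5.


Tmean = (Tmax + Tmin)/2 = (28 + 17)/2 = 22.5
ET0 = 0.0023 * 13.1 * (22.5 + 17.8) * sqrt(28 - 17)
ET0 = 0.0023 * 13.1 * 40.3 * 3.316625

4.0272 mm/day


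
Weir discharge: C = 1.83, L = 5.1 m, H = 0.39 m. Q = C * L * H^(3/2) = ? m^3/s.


Q = C * L * H^(3/2) = 1.83 * 5.1 * 0.39^1.5 = 1.83 * 5.1 * 0.243555

2.2731 m^3/s


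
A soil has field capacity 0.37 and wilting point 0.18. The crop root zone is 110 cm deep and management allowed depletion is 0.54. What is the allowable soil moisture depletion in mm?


SMD = (FC - PWP) * d * MAD * 10
SMD = (0.37 - 0.18) * 110 * 0.54 * 10
SMD = 0.1900 * 110 * 0.54 * 10

112.8600 mm


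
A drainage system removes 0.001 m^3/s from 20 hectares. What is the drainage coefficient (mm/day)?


DC = Q * 86400 / (A * 10000) * 1000
DC = 0.001 * 86400 / (20 * 10000) * 1000
DC = 86400.0000 / 200000

0.4320 mm/day


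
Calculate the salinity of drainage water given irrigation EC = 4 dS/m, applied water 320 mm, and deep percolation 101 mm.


EC_dw = EC_iw * D_iw / D_dw
EC_dw = 4 * 320 / 101
EC_dw = 1280 / 101

12.6733 dS/m


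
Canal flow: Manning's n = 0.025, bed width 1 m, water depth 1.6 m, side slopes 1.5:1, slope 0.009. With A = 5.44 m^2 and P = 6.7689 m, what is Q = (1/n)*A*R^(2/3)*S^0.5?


R = A/P = 5.44/6.7689 = 0.803676
Q = (1/0.025) * 5.44 * 0.803676^(2/3) * 0.009^0.5

17.8444 m^3/s


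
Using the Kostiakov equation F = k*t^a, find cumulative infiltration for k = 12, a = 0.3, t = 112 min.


F = k * t^a = 12 * 112^0.3
F = 12 * 4.118750

49.4250 mm


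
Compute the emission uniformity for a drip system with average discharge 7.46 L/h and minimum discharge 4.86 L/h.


EU = (q_min/q_avg)*100 = (4.86/7.46)*100 = 65.1475%

65.1475 %


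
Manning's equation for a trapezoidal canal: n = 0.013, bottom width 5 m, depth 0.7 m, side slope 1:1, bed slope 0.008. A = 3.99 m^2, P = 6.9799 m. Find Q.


R = A/P = 3.99/6.9799 = 0.571641
Q = (1/0.013) * 3.99 * 0.571641^(2/3) * 0.008^0.5

18.9085 m^3/s


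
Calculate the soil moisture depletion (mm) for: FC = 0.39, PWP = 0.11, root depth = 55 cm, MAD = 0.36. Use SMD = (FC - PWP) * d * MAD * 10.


SMD = (FC - PWP) * d * MAD * 10
SMD = (0.39 - 0.11) * 55 * 0.36 * 10
SMD = 0.2800 * 55 * 0.36 * 10

55.4400 mm


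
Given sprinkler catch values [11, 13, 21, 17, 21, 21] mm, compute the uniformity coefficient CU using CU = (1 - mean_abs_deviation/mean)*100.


mean = 17.333333 mm
MAD = 3.666667 mm
CU = (1 - 3.666667/17.333333)*100

78.8462 %


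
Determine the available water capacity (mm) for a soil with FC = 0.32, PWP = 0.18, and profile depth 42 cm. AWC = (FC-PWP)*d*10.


AWC = (FC - PWP) * d * 10
AWC = (0.32 - 0.18) * 42 * 10
AWC = 0.1400 * 42 * 10

58.8000 mm


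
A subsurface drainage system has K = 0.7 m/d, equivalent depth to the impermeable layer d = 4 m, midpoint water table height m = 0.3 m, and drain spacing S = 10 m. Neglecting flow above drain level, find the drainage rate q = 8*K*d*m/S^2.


q = 8*K*d*m/S^2
q = 8*0.7*4*0.3/10^2
q = 6.7200 / 100

0.0672 m/d


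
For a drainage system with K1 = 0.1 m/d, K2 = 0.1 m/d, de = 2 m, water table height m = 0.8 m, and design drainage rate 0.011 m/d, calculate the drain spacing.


S^2 = 8*K2*de*m/q + 4*K1*m^2/q
S^2 = 8*0.1*2*0.8/0.011 + 4*0.1*0.8^2/0.011
S = sqrt(139.6364)

11.8168 m


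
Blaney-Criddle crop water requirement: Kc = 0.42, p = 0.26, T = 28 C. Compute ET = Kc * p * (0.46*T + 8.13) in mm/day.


ET = Kc * p * (0.46*T + 8.13)
ET = 0.42 * 0.26 * (0.46*28 + 8.13)
ET = 0.42 * 0.26 * 21.0100

2.2943 mm/day


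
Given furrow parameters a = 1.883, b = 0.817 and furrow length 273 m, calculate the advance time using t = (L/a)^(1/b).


t = (L/a)^(1/b)
t = (273/1.883)^(1/0.817)
t = 144.981413^(1/0.817)

442.0029 min


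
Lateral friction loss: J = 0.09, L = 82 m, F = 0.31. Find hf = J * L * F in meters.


hf = J * L * F = 0.09 * 82 * 0.31 = 2.2878 m

2.2878 m


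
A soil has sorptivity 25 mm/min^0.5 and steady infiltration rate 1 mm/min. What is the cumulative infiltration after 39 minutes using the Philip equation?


F = S*sqrt(t) + A*t
F = 25*sqrt(39) + 1*39
F = 25*6.244998 + 39

195.1249 mm


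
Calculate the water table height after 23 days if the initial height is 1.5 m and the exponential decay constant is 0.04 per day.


m = m0 * exp(-k*t)
m = 1.5 * exp(-0.04 * 23)
m = 1.5 * exp(-0.9200)

0.5978 m


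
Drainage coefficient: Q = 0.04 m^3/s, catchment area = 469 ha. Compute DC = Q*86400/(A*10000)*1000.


DC = Q * 86400 / (A * 10000) * 1000
DC = 0.04 * 86400 / (469 * 10000) * 1000
DC = 3456000.0000 / 4690000

0.7369 mm/day


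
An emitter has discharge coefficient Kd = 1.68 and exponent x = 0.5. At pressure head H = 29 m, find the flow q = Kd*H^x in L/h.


q = Kd * H^x = 1.68 * 29^0.5 = 1.68 * 5.385165

9.0471 L/h


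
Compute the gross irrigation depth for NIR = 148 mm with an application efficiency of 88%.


Ea = 88% = 0.88
GID = NIR / Ea = 148 / 0.88 = 168.1818 mm

168.1818 mm


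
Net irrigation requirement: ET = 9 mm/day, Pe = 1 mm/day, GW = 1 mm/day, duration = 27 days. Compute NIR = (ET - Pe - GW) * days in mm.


Daily deficit = ET - Pe - GW = 9 - 1 - 1 = 7 mm/day
NIR = 7 * 27 = 189 mm

189.0000 mm


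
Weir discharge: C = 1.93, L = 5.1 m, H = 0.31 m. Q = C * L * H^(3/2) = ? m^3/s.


Q = C * L * H^(3/2) = 1.93 * 5.1 * 0.31^1.5 = 1.93 * 5.1 * 0.172601

1.6989 m^3/s


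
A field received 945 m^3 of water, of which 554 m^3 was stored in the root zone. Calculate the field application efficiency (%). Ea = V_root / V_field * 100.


Ea = V_root / V_field * 100 = 554 / 945 * 100 = 58.6243%

58.6243 %


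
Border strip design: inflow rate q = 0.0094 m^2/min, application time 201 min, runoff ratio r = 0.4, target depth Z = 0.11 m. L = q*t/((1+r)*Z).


L = q*t/((1+r)*Z)
L = 0.0094*201/((1+0.4)*0.11)
L = 1.8894/0.154

12.2688 m


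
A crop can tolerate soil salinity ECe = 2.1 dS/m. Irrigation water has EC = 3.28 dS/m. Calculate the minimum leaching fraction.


LR = ECiw / (5*ECe - ECiw)
LR = 3.28 / (5*2.1 - 3.28)
LR = 3.28 / 7.2200

0.4543


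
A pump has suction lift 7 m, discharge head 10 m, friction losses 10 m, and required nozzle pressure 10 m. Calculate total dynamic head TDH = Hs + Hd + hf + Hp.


TDH = Hs + Hd + hf + Hp = 7 + 10 + 10 + 10 = 37

37 m


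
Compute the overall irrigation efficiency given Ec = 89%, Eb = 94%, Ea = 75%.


Ec = 0.89, Eb = 0.94, Ea = 0.75
E = 0.89 * 0.94 * 0.75 * 100 = 62.7450%

62.7450 %
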